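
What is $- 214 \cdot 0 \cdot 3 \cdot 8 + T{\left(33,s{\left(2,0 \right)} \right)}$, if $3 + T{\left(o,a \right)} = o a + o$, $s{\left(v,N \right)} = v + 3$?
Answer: $195$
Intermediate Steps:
$s{\left(v,N \right)} = 3 + v$
$T{\left(o,a \right)} = -3 + o + a o$ ($T{\left(o,a \right)} = -3 + \left(o a + o\right) = -3 + \left(a o + o\right) = -3 + \left(o + a o\right) = -3 + o + a o$)
$- 214 \cdot 0 \cdot 3 \cdot 8 + T{\left(33,s{\left(2,0 \right)} \right)} = - 214 \cdot 0 \cdot 3 \cdot 8 + \left(-3 + 33 + \left(3 + 2\right) 33\right) = - 214 \cdot 0 \cdot 8 + \left(-3 + 33 + 5 \cdot 33\right) = \left(-214\right) 0 + \left(-3 + 33 + 165\right) = 0 + 195 = 195$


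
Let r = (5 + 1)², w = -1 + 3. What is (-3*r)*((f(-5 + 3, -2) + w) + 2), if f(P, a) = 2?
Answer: -648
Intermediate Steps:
w = 2
r = 36 (r = 6² = 36)
(-3*r)*((f(-5 + 3, -2) + w) + 2) = (-3*36)*((2 + 2) + 2) = -108*(4 + 2) = -108*6 = -648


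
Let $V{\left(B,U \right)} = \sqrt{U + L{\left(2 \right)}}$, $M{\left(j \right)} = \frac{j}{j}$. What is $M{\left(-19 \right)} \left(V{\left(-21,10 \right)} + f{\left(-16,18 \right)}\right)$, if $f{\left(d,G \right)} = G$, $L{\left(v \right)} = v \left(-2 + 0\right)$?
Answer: $18 + \sqrt{6} \approx 20.449$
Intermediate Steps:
$M{\left(j \right)} = 1$
$L{\left(v \right)} = - 2 v$ ($L{\left(v \right)} = v \left(-2\right) = - 2 v$)
$V{\left(B,U \right)} = \sqrt{-4 + U}$ ($V{\left(B,U \right)} = \sqrt{U - 4} = \sqrt{-4 + U}$)
$M{\left(-19 \right)} \left(V{\left(-21,10 \right)} + f{\left(-16,18 \right)}\right) = 1 \left(\sqrt{-4 + 10} + 18\right) = 1 \left(\sqrt{6} + 18\right) = 1 \left(18 + \sqrt{6}\right) = 18 + \sqrt{6}$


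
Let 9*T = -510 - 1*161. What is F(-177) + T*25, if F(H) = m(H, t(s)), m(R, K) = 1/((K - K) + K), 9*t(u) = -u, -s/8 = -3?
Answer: -134227/72 ≈ -1864.3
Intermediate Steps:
s = 24 (s = -8*(-3) = 24)
T = -671/9 (T = (-510 - 1*161)/9 = (-510 - 161)/9 = (1/9)*(-671) = -671/9 ≈ -74.556)
t(u) = -u/9 (t(u) = (-u)/9 = -u/9)
m(R, K) = 1/K (m(R, K) = 1/(0 + K) = 1/K)
F(H) = -3/8 (F(H) = 1/(-1/9*24) = 1/(-8/3) = -3/8)
F(-177) + T*25 = -3/8 - 671/9*25 = -3/8 - 16775/9 = -134227/72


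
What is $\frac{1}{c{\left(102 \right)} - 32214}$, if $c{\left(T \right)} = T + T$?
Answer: $- \frac{1}{32010} \approx -3.124 \cdot 10^{-5}$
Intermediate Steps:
$c{\left(T \right)} = 2 T$
$\frac{1}{c{\left(102 \right)} - 32214} = \frac{1}{2 \cdot 102 - 32214} = \frac{1}{204 - 32214} = \frac{1}{-32010} = - \frac{1}{32010}$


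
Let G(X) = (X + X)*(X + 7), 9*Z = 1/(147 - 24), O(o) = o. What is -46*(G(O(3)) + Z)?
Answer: -3055366/1107 ≈ -2760.0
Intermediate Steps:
Z = 1/1107 (Z = 1/(9*(147 - 24)) = (1/9)/123 = (1/9)*(1/123) = 1/1107 ≈ 0.00090334)
G(X) = 2*X*(7 + X) (G(X) = (2*X)*(7 + X) = 2*X*(7 + X))
-46*(G(O(3)) + Z) = -46*(2*3*(7 + 3) + 1/1107) = -46*(2*3*10 + 1/1107) = -46*(60 + 1/1107) = -46*66421/1107 = -3055366/1107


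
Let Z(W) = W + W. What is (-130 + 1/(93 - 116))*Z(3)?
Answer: -17946/23 ≈ -780.26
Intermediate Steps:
Z(W) = 2*W
(-130 + 1/(93 - 116))*Z(3) = (-130 + 1/(93 - 116))*(2*3) = (-130 + 1/(-23))*6 = (-130 - 1/23)*6 = -2991/23*6 = -17946/23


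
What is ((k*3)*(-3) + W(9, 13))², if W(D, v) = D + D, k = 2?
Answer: 0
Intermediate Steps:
W(D, v) = 2*D
((k*3)*(-3) + W(9, 13))² = ((2*3)*(-3) + 2*9)² = (6*(-3) + 18)² = (-18 + 18)² = 0² = 0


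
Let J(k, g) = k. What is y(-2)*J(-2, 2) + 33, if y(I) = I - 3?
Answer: 43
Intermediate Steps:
y(I) = -3 + I
y(-2)*J(-2, 2) + 33 = (-3 - 2)*(-2) + 33 = -5*(-2) + 33 = 10 + 33 = 43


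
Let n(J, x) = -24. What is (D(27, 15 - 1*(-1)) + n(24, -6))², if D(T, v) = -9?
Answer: 1089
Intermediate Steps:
(D(27, 15 - 1*(-1)) + n(24, -6))² = (-9 - 24)² = (-33)² = 1089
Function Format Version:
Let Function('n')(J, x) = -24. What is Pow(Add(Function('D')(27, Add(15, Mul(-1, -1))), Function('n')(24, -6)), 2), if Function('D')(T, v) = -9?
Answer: 1089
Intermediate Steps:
Pow(Add(Function('D')(27, Add(15, Mul(-1, -1))), Function('n')(24, -6)), 2) = Pow(Add(-9, -24), 2) = Pow(-33, 2) = 1089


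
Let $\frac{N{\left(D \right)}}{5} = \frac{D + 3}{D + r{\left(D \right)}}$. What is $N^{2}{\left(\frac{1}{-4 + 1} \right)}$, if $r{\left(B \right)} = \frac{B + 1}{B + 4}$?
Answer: $7744$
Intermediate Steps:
$r{\left(B \right)} = \frac{1 + B}{4 + B}$
$N{\left(D \right)} = \frac{5 \left(3 + D\right)}{D + \frac{1 + D}{4 + D}}$ ($N{\left(D \right)} = 5 \frac{D + 3}{D + \frac{1 + D}{4 + D}} = 5 \frac{3 + D}{D + \frac{1 + D}{4 + D}} = \frac{5 \left(3 + D\right)}{D + \frac{1 + D}{4 + D}}$)
$N^{2}{\left(\frac{1}{-4 + 1} \right)} = \left(\frac{5 \left(3 + \frac{1}{-4 + 1}\right) \left(4 + \frac{1}{-4 + 1}\right)}{1 + \frac{1}{-4 + 1} + \frac{4 + \frac{1}{-4 + 1}}{-4 + 1}}\right)^{2} = \left(\frac{5 \left(3 + \frac{1}{-3}\right) \left(4 + \frac{1}{-3}\right)}{1 + \frac{1}{-3} + \frac{4 + \frac{1}{-3}}{-3}}\right)^{2} = \left(\frac{5 \left(3 - \frac{1}{3}\right) \left(4 - \frac{1}{3}\right)}{1 - \frac{1}{3} - \frac{4 - \frac{1}{3}}{3}}\right)^{2} = \left(5 \frac{1}{1 - \frac{1}{3} - \frac{11}{9}} \cdot \frac{8}{3} \cdot \frac{11}{3}\right)^{2} = \left(5 \frac{1}{- \frac{5}{9}} \cdot \frac{8}{3} \cdot \frac{11}{3}\right)^{2} = \left(5 \left(- \frac{9}{5}\right) \frac{8}{3} \cdot \frac{11}{3}\right)^{2} = \left(-88\right)^{2} = 7744$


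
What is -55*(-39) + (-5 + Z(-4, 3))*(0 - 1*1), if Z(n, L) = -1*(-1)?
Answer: 2149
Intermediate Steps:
Z(n, L) = 1
-55*(-39) + (-5 + Z(-4, 3))*(0 - 1*1) = -55*(-39) + (-5 + 1)*(0 - 1*1) = 2145 - 4*(0 - 1) = 2145 - 4*(-1) = 2145 + 4 = 2149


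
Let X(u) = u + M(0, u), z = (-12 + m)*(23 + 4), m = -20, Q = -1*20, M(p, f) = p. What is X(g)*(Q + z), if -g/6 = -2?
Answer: -10608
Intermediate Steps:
Q = -20
g = 12 (g = -6*(-2) = 12)
z = -864 (z = (-12 - 20)*(23 + 4) = -32*27 = -864)
X(u) = u (X(u) = u + 0 = u)
X(g)*(Q + z) = 12*(-20 - 864) = 12*(-884) = -10608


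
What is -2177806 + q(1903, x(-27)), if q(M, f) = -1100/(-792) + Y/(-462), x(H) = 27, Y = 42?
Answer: -431205331/198 ≈ -2.1778e+6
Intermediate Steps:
q(M, f) = 257/198 (q(M, f) = -1100/(-792) + 42/(-462) = -1100*(-1/792) + 42*(-1/462) = 25/18 - 1/11 = 257/198)
-2177806 + q(1903, x(-27)) = -2177806 + 257/198 = -431205331/198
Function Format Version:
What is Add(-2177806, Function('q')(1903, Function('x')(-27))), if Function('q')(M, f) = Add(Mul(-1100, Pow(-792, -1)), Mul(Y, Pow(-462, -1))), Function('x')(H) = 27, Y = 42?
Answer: Rational(-431205331, 198) ≈ -2.1778e+6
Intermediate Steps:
Function('q')(M, f) = Rational(257, 198) (Function('q')(M, f) = Add(Mul(-1100, Pow(-792, -1)), Mul(42, Pow(-462, -1))) = Add(Mul(-1100, Rational(-1, 792)), Mul(42, Rational(-1, 462))) = Add(Rational(25, 18), Rational(-1, 11)) = Rational(257, 198))
Add(-2177806, Function('q')(1903, Function('x')(-27))) = Add(-2177806, Rational(257, 198)) = Rational(-431205331, 198)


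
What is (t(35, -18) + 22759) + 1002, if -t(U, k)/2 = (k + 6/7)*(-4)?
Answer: 165367/7 ≈ 23624.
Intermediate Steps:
t(U, k) = 48/7 + 8*k (t(U, k) = -2*(k + 6/7)*(-4) = -2*(6/7 + k)*(-4) = -2*(-24/7 - 4*k) = 48/7 + 8*k)
(t(35, -18) + 22759) + 1002 = ((48/7 + 8*(-18)) + 22759) + 1002 = ((48/7 - 144) + 22759) + 1002 = (-960/7 + 22759) + 1002 = 158353/7 + 1002 = 165367/7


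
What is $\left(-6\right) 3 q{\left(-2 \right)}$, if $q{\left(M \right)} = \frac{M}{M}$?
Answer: $-18$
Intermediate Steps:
$q{\left(M \right)} = 1$
$\left(-6\right) 3 q{\left(-2 \right)} = \left(-6\right) 3 \cdot 1 = \left(-18\right) 1 = -18$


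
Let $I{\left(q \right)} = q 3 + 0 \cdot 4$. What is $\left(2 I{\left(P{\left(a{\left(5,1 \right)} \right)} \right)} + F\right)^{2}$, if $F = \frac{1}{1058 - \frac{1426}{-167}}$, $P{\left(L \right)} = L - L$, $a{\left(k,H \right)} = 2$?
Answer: $\frac{27889}{31723884544} \approx 8.7912 \cdot 10^{-7}$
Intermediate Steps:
$P{\left(L \right)} = 0$
$I{\left(q \right)} = 3 q$ ($I{\left(q \right)} = 3 q + 0 = 3 q$)
$F = \frac{167}{178112}$ ($F = \frac{1}{1058 - - \frac{1426}{167}} = \frac{1}{1058 + \frac{1426}{167}} = \frac{1}{\frac{178112}{167}} = \frac{167}{178112} \approx 0.00093761$)
$\left(2 I{\left(P{\left(a{\left(5,1 \right)} \right)} \right)} + F\right)^{2} = \left(2 \cdot 3 \cdot 0 + \frac{167}{178112}\right)^{2} = \left(2 \cdot 0 + \frac{167}{178112}\right)^{2} = \left(0 + \frac{167}{178112}\right)^{2} = \left(\frac{167}{178112}\right)^{2} = \frac{27889}{31723884544}$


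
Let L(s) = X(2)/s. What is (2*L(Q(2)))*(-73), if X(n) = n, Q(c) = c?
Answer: -146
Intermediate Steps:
L(s) = 2/s
(2*L(Q(2)))*(-73) = (2*(2/2))*(-73) = (2*(2*(1/2)))*(-73) = (2*1)*(-73) = 2*(-73) = -146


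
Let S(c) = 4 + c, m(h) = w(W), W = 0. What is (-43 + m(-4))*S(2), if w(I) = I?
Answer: -258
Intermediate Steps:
m(h) = 0
(-43 + m(-4))*S(2) = (-43 + 0)*(4 + 2) = -43*6 = -258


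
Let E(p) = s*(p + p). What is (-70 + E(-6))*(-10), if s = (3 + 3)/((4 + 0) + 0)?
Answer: 880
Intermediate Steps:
s = 3/2 (s = 6/(4 + 0) = 6/4 = 6*(¼) = 3/2 ≈ 1.5000)
E(p) = 3*p (E(p) = 3*(p + p)/2 = 3*(2*p)/2 = 3*p)
(-70 + E(-6))*(-10) = (-70 + 3*(-6))*(-10) = (-70 - 18)*(-10) = -88*(-10) = 880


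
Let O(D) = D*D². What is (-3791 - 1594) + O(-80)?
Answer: -517385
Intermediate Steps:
O(D) = D³
(-3791 - 1594) + O(-80) = (-3791 - 1594) + (-80)³ = -5385 - 512000 = -517385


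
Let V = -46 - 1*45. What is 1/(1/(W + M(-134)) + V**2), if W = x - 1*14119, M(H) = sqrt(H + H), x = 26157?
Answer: 1200030461110/9937452348138589 + 2*I*sqrt(67)/9937452348138589 ≈ 0.00012076 + 1.6474e-15*I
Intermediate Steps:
M(H) = sqrt(2)*sqrt(H) (M(H) = sqrt(2*H) = sqrt(2)*sqrt(H))
W = 12038 (W = 26157 - 1*14119 = 26157 - 14119 = 12038)
V = -91 (V = -46 - 45 = -91)
1/(1/(W + M(-134)) + V**2) = 1/(1/(12038 + sqrt(2)*sqrt(-134)) + (-91)**2) = 1/(1/(12038 + sqrt(2)*(I*sqrt(134))) + 8281) = 1/(1/(12038 + 2*I*sqrt(67)) + 8281) = 1/(8281 + 1/(12038 + 2*I*sqrt(67)))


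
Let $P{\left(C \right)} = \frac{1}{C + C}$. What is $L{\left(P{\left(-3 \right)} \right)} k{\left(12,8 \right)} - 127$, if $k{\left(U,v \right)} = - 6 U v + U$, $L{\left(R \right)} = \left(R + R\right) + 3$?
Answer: $-1631$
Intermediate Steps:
$P{\left(C \right)} = \frac{1}{2 C}$
$L{\left(R \right)} = 3 + 2 R$ ($L{\left(R \right)} = 2 R + 3 = 3 + 2 R$)
$k{\left(U,v \right)} = U - 6 U v$ ($k{\left(U,v \right)} = - 6 U v + U = U - 6 U v$)
$L{\left(P{\left(-3 \right)} \right)} k{\left(12,8 \right)} - 127 = \left(3 + 2 \frac{1}{2 \left(-3\right)}\right) 12 \left(1 - 48\right) - 127 = \left(3 + 2 \cdot \frac{1}{2} \left(- \frac{1}{3}\right)\right) 12 \left(1 - 48\right) - 127 = \left(3 + 2 \left(- \frac{1}{6}\right)\right) 12 \left(-47\right) - 127 = \left(3 - \frac{1}{3}\right) \left(-564\right) - 127 = \frac{8}{3} \left(-564\right) - 127 = -1504 - 127 = -1631$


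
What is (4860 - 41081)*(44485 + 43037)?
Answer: -3170134362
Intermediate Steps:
(4860 - 41081)*(44485 + 43037) = -36221*87522 = -3170134362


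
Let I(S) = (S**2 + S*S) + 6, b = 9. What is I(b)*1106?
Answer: 185808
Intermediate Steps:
I(S) = 6 + 2*S**2 (I(S) = (S**2 + S**2) + 6 = 2*S**2 + 6 = 6 + 2*S**2)
I(b)*1106 = (6 + 2*9**2)*1106 = (6 + 2*81)*1106 = (6 + 162)*1106 = 168*1106 = 185808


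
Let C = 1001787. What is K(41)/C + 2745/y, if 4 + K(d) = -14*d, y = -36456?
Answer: -923658961/12173715624 ≈ -0.075873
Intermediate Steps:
K(d) = -4 - 14*d
K(41)/C + 2745/y = (-4 - 14*41)/1001787 + 2745/(-36456) = (-4 - 574)*(1/1001787) + 2745*(-1/36456) = -578*1/1001787 - 915/12152 = -578/1001787 - 915/12152 = -923658961/12173715624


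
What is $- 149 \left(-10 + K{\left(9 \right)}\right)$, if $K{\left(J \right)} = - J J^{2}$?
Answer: $110111$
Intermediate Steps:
$K{\left(J \right)} = - J^{3}$
$- 149 \left(-10 + K{\left(9 \right)}\right) = - 149 \left(-10 - 9^{3}\right) = - 149 \left(-10 - 729\right) = \left(-149\right) \left(-739\right) = 110111$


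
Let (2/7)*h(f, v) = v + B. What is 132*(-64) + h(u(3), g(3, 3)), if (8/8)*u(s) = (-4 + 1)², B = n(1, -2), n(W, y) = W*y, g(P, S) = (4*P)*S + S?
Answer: -16637/2 ≈ -8318.5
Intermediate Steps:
g(P, S) = S + 4*P*S (g(P, S) = 4*P*S + S = S + 4*P*S)
B = -2 (B = 1*(-2) = -2)
u(s) = 9 (u(s) = (-4 + 1)² = (-3)² = 9)
h(f, v) = -7 + 7*v/2 (h(f, v) = 7*(v - 2)/2 = 7*(-2 + v)/2 = -7 + 7*v/2)
132*(-64) + h(u(3), g(3, 3)) = 132*(-64) + (-7 + 7*(3*(1 + 4*3))/2) = -8448 + (-7 + 7*(3*(1 + 12))/2) = -8448 + (-7 + 7*(3*13)/2) = -8448 + (-7 + (7/2)*39) = -8448 + (-7 + 273/2) = -8448 + 259/2 = -16637/2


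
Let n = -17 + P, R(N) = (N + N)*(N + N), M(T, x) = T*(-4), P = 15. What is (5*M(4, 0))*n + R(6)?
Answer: 304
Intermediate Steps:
M(T, x) = -4*T
R(N) = 4*N**2 (R(N) = (2*N)*(2*N) = 4*N**2)
n = -2 (n = -17 + 15 = -2)
(5*M(4, 0))*n + R(6) = (5*(-4*4))*(-2) + 4*6**2 = (5*(-16))*(-2) + 4*36 = -80*(-2) + 144 = 160 + 144 = 304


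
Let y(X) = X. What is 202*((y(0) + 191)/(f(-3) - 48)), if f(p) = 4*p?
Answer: -19291/30 ≈ -643.03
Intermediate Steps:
202*((y(0) + 191)/(f(-3) - 48)) = 202*((0 + 191)/(4*(-3) - 48)) = 202*(191/(-12 - 48)) = 202*(191/(-60)) = 202*(191*(-1/60)) = 202*(-191/60) = -19291/30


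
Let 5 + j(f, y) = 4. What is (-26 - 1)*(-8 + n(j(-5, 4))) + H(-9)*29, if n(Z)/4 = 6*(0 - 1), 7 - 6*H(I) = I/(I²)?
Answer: 24256/27 ≈ 898.37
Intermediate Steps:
j(f, y) = -1 (j(f, y) = -5 + 4 = -1)
H(I) = 7/6 - 1/(6*I) (H(I) = 7/6 - I/(6*(I²)) = 7/6 - I/(6*I²) = 7/6 - 1/(6*I))
n(Z) = -24 (n(Z) = 4*(6*(0 - 1)) = 4*(6*(-1)) = 4*(-6) = -24)
(-26 - 1)*(-8 + n(j(-5, 4))) + H(-9)*29 = (-26 - 1)*(-8 - 24) + ((⅙)*(-1 + 7*(-9))/(-9))*29 = -27*(-32) + ((⅙)*(-⅑)*(-1 - 63))*29 = 864 + ((⅙)*(-⅑)*(-64))*29 = 864 + (32/27)*29 = 864 + 928/27 = 24256/27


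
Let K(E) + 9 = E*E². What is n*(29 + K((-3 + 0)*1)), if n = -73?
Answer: 511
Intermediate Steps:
K(E) = -9 + E³ (K(E) = -9 + E*E² = -9 + E³)
n*(29 + K((-3 + 0)*1)) = -73*(29 + (-9 + ((-3 + 0)*1)³)) = -73*(29 + (-9 + (-3*1)³)) = -73*(29 + (-9 + (-3)³)) = -73*(29 + (-9 - 27)) = -73*(29 - 36) = -73*(-7) = 511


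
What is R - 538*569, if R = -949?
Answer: -307071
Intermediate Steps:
R - 538*569 = -949 - 538*569 = -949 - 306122 = -307071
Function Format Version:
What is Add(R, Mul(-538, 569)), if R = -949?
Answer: -307071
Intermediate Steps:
Add(R, Mul(-538, 569)) = Add(-949, Mul(-538, 569)) = Add(-949, -306122) = -307071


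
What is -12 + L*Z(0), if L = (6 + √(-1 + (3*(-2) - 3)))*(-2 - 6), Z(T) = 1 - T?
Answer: -60 - 8*I*√10 ≈ -60.0 - 25.298*I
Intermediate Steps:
L = -48 - 8*I*√10 (L = (6 + √(-1 + (-6 - 3)))*(-8) = (6 + √(-1 - 9))*(-8) = (6 + √(-10))*(-8) = (6 + I*√10)*(-8) = -48 - 8*I*√10 ≈ -48.0 - 25.298*I)
-12 + L*Z(0) = -12 + (-48 - 8*I*√10)*(1 - 1*0) = -12 + (-48 - 8*I*√10)*(1 + 0) = -12 + (-48 - 8*I*√10)*1 = -12 + (-48 - 8*I*√10) = -60 - 8*I*√10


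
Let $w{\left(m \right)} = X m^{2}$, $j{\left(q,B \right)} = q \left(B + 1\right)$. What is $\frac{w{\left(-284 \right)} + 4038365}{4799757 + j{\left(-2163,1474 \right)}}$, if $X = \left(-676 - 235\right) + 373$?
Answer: $- \frac{39354563}{1609332} \approx -24.454$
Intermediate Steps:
$X = -538$ ($X = -911 + 373 = -538$)
$j{\left(q,B \right)} = q \left(1 + B\right)$
$w{\left(m \right)} = - 538 m^{2}$
$\frac{w{\left(-284 \right)} + 4038365}{4799757 + j{\left(-2163,1474 \right)}} = \frac{- 538 \left(-284\right)^{2} + 4038365}{4799757 - 2163 \left(1 + 1474\right)} = \frac{\left(-538\right) 80656 + 4038365}{4799757 - 3190425} = \frac{-43392928 + 4038365}{4799757 - 3190425} = - \frac{39354563}{1609332}$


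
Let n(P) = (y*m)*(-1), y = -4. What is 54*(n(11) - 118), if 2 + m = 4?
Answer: -5940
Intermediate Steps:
m = 2 (m = -2 + 4 = 2)
n(P) = 8 (n(P) = -4*2*(-1) = -8*(-1) = 8)
54*(n(11) - 118) = 54*(8 - 118) = 54*(-110) = -5940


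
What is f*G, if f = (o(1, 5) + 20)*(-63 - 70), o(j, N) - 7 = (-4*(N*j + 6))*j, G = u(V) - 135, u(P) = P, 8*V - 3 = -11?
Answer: -307496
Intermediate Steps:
V = -1 (V = 3/8 + (⅛)*(-11) = 3/8 - 11/8 = -1)
G = -136 (G = -1 - 135 = -136)
o(j, N) = 7 + j*(-24 - 4*N*j) (o(j, N) = 7 + (-4*(N*j + 6))*j = 7 + (-4*(6 + N*j))*j = 7 + (-24 - 4*N*j)*j = 7 + j*(-24 - 4*N*j))
f = 2261 (f = ((7 - 24*1 - 4*5*1²) + 20)*(-63 - 70) = ((7 - 24 - 4*5*1) + 20)*(-133) = ((7 - 24 - 20) + 20)*(-133) = (-37 + 20)*(-133) = -17*(-133) = 2261)
f*G = 2261*(-136) = -307496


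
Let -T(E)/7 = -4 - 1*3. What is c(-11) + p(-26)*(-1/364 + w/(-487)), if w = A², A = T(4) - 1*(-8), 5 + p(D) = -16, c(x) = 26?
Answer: 4207793/25324 ≈ 166.16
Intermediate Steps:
T(E) = 49 (T(E) = -7*(-4 - 1*3) = -7*(-4 - 3) = -7*(-7) = 49)
p(D) = -21 (p(D) = -5 - 16 = -21)
A = 57 (A = 49 - 1*(-8) = 49 + 8 = 57)
w = 3249 (w = 57² = 3249)
c(-11) + p(-26)*(-1/364 + w/(-487)) = 26 - 21*(-1/364 + 3249/(-487)) = 26 - 21*(-1*1/364 + 3249*(-1/487)) = 26 - 21*(-1/364 - 3249/487) = 26 - 21*(-1183123/177268) = 26 + 3549369/25324 = 4207793/25324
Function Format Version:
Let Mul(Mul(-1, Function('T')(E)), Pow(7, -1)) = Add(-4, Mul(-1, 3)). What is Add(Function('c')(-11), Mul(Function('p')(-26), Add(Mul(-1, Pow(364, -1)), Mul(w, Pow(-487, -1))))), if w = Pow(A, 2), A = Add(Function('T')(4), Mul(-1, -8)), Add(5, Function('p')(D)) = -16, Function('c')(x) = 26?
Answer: Rational(4207793, 25324) ≈ 166.16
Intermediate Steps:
Function('T')(E) = 49 (Function('T')(E) = Mul(-7, Add(-4, Mul(-1, 3))) = Mul(-7, Add(-4, -3)) = Mul(-7, -7) = 49)
Function('p')(D) = -21 (Function('p')(D) = Add(-5, -16) = -21)
A = 57 (A = Add(49, Mul(-1, -8)) = Add(49, 8) = 57)
w = 3249 (w = Pow(57, 2) = 3249)
Add(Function('c')(-11), Mul(Function('p')(-26), Add(Mul(-1, Pow(364, -1)), Mul(w, Pow(-487, -1))))) = Add(26, Mul(-21, Add(Mul(-1, Pow(364, -1)), Mul(3249, Pow(-487, -1))))) = Add(26, Mul(-21, Add(Mul(-1, Rational(1, 364)), Mul(3249, Rational(-1, 487))))) = Add(26, Mul(-21, Add(Rational(-1, 364), Rational(-3249, 487)))) = Add(26, Mul(-21, Rational(-1183123, 177268))) = Add(26, Rational(3549369, 25324)) = Rational(4207793, 25324)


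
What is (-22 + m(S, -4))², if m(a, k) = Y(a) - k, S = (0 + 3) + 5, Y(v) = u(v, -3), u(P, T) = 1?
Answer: 289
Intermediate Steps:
Y(v) = 1
S = 8 (S = 3 + 5 = 8)
m(a, k) = 1 - k
(-22 + m(S, -4))² = (-22 + (1 - 1*(-4)))² = (-22 + (1 + 4))² = (-22 + 5)² = (-17)² = 289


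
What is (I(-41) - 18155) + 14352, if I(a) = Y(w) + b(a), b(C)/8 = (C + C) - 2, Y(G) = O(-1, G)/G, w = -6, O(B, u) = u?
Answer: -4474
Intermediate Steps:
Y(G) = 1 (Y(G) = G/G = 1)
b(C) = -16 + 16*C (b(C) = 8*((C + C) - 2) = 8*(2*C - 2) = 8*(-2 + 2*C) = -16 + 16*C)
I(a) = -15 + 16*a (I(a) = 1 + (-16 + 16*a) = -15 + 16*a)
(I(-41) - 18155) + 14352 = ((-15 + 16*(-41)) - 18155) + 14352 = ((-15 - 656) - 18155) + 14352 = (-671 - 18155) + 14352 = -18826 + 14352 = -4474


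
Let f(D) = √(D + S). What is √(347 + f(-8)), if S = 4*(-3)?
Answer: √(347 + 2*I*√5) ≈ 18.628 + 0.12*I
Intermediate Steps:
S = -12
f(D) = √(-12 + D) (f(D) = √(D - 12) = √(-12 + D))
√(347 + f(-8)) = √(347 + √(-12 - 8)) = √(347 + √(-20)) = √(347 + 2*I*√5)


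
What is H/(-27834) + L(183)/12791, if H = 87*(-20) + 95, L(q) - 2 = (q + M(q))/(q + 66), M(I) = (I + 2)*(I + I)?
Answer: 2380950883/29550049602 ≈ 0.080573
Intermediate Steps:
M(I) = 2*I*(2 + I) (M(I) = (2 + I)*(2*I) = 2*I*(2 + I))
L(q) = 2 + (q + 2*q*(2 + q))/(66 + q) (L(q) = 2 + (q + 2*q*(2 + q))/(q + 66) = 2 + (q + 2*q*(2 + q))/(66 + q))
H = -1645 (H = -1740 + 95 = -1645)
H/(-27834) + L(183)/12791 = -1645/(-27834) + ((132 + 2*183² + 7*183)/(66 + 183))/12791 = -1645*(-1/27834) + ((132 + 2*33489 + 1281)/249)*(1/12791) = 1645/27834 + ((132 + 66978 + 1281)/249)*(1/12791) = 1645/27834 + ((1/249)*68391)*(1/12791) = 1645/27834 + (22797/83)*(1/12791) = 1645/27834 + 22797/1061653 = 2380950883/29550049602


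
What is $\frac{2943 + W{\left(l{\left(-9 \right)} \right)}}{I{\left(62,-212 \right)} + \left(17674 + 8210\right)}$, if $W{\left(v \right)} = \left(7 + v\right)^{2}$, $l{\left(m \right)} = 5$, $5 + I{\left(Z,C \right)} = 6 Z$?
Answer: $\frac{3087}{26251} \approx 0.1176$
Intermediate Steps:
$I{\left(Z,C \right)} = -5 + 6 Z$
$\frac{2943 + W{\left(l{\left(-9 \right)} \right)}}{I{\left(62,-212 \right)} + \left(17674 + 8210\right)} = \frac{2943 + \left(7 + 5\right)^{2}}{\left(-5 + 6 \cdot 62\right) + \left(17674 + 8210\right)} = \frac{2943 + 12^{2}}{\left(-5 + 372\right) + 25884} = \frac{2943 + 144}{367 + 25884} = \frac{3087}{26251}$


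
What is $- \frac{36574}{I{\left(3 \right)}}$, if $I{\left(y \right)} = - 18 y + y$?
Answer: $\frac{36574}{51} \approx 717.14$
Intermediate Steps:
$I{\left(y \right)} = - 17 y$
$- \frac{36574}{I{\left(3 \right)}} = - \frac{36574}{\left(-17\right) 3} = - \frac{36574}{-51} = \left(-36574\right) \left(- \frac{1}{51}\right) = \frac{36574}{51}$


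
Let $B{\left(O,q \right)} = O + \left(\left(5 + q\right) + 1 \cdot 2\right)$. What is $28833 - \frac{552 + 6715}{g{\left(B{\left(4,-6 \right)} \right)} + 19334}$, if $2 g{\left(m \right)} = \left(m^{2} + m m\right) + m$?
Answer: $\frac{1116485725}{38723} \approx 28833.0$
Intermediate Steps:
$B{\left(O,q \right)} = 7 + O + q$ ($B{\left(O,q \right)} = O + \left(\left(5 + q\right) + 2\right) = O + \left(7 + q\right) = 7 + O + q$)
$g{\left(m \right)} = m^{2} + \frac{m}{2}$ ($g{\left(m \right)} = \frac{\left(m^{2} + m m\right) + m}{2} = \frac{\left(m^{2} + m^{2}\right) + m}{2} = \frac{2 m^{2} + m}{2} = \frac{m + 2 m^{2}}{2} = m^{2} + \frac{m}{2}$)
$28833 - \frac{552 + 6715}{g{\left(B{\left(4,-6 \right)} \right)} + 19334} = 28833 - \frac{552 + 6715}{\left(7 + 4 - 6\right) \left(\frac{1}{2} + \left(7 + 4 - 6\right)\right) + 19334} = 28833 - \frac{7267}{5 \left(\frac{1}{2} + 5\right) + 19334} = 28833 - \frac{7267}{5 \cdot \frac{11}{2} + 19334} = 28833 - \frac{7267}{\frac{55}{2} + 19334} = 28833 - \frac{7267}{\frac{38723}{2}} = 28833 - 7267 \cdot \frac{2}{38723} = 28833 - \frac{14534}{38723} = \frac{1116485725}{38723}$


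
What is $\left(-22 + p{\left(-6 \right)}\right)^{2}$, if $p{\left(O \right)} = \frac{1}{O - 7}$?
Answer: $\frac{82369}{169} \approx 487.39$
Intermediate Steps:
$p{\left(O \right)} = \frac{1}{-7 + O}$
$\left(-22 + p{\left(-6 \right)}\right)^{2} = \left(-22 + \frac{1}{-7 - 6}\right)^{2} = \left(-22 + \frac{1}{-13}\right)^{2} = \left(-22 - \frac{1}{13}\right)^{2} = \left(- \frac{287}{13}\right)^{2} = \frac{82369}{169}$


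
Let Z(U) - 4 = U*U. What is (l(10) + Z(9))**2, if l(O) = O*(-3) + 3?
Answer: 3364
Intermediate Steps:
Z(U) = 4 + U**2 (Z(U) = 4 + U*U = 4 + U**2)
l(O) = 3 - 3*O (l(O) = -3*O + 3 = 3 - 3*O)
(l(10) + Z(9))**2 = ((3 - 3*10) + (4 + 9**2))**2 = ((3 - 30) + (4 + 81))**2 = (-27 + 85)**2 = 58**2 = 3364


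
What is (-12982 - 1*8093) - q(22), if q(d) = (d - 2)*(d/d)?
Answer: -21095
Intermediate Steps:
q(d) = -2 + d (q(d) = (-2 + d)*1 = -2 + d)
(-12982 - 1*8093) - q(22) = (-12982 - 1*8093) - (-2 + 22) = (-12982 - 8093) - 1*20 = -21075 - 20 = -21095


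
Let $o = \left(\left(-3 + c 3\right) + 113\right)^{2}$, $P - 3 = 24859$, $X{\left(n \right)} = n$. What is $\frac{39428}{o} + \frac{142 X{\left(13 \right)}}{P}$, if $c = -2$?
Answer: $\frac{125028159}{33613424} \approx 3.7196$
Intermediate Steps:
$P = 24862$ ($P = 3 + 24859 = 24862$)
$o = 10816$ ($o = \left(\left(-3 - 6\right) + 113\right)^{2} = \left(-9 + 113\right)^{2} = 104^{2} = 10816$)
$\frac{39428}{o} + \frac{142 X{\left(13 \right)}}{P} = \frac{39428}{10816} + \frac{142 \cdot 13}{24862} = 39428 \cdot \frac{1}{10816} + 1846 \cdot \frac{1}{24862} = \frac{9857}{2704} + \frac{923}{12431} = \frac{125028159}{33613424}$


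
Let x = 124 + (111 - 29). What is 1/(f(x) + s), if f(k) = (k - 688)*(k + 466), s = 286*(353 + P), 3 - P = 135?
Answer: -1/260698 ≈ -3.8359e-6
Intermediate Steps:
P = -132 (P = 3 - 1*135 = 3 - 135 = -132)
s = 63206 (s = 286*(353 - 132) = 286*221 = 63206)
x = 206 (x = 124 + 82 = 206)
f(k) = (-688 + k)*(466 + k)
1/(f(x) + s) = 1/((-320608 + 206² - 222*206) + 63206) = 1/((-320608 + 42436 - 45732) + 63206) = 1/(-323904 + 63206) = 1/(-260698) = -1/260698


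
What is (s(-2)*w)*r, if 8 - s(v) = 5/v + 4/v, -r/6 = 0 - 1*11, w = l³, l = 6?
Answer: 178200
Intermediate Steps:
w = 216 (w = 6³ = 216)
r = 66 (r = -6*(0 - 1*11) = -6*(0 - 11) = -6*(-11) = 66)
s(v) = 8 - 9/v (s(v) = 8 - (5/v + 4/v) = 8 - 9/v)
(s(-2)*w)*r = ((8 - 9/(-2))*216)*66 = ((8 - 9*(-½))*216)*66 = ((8 + 9/2)*216)*66 = ((25/2)*216)*66 = 2700*66 = 178200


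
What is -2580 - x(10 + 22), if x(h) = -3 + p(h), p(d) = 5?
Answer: -2582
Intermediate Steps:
x(h) = 2 (x(h) = -3 + 5 = 2)
-2580 - x(10 + 22) = -2580 - 1*2 = -2580 - 2 = -2582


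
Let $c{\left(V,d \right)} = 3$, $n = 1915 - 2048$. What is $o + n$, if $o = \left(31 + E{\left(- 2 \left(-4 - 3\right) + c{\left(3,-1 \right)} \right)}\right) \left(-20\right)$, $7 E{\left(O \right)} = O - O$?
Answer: $-753$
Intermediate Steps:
$n = -133$ ($n = 1915 - 2048 = -133$)
$E{\left(O \right)} = 0$ ($E{\left(O \right)} = \frac{O - O}{7} = \frac{1}{7} \cdot 0 = 0$)
$o = -620$ ($o = \left(31 + 0\right) \left(-20\right) = 31 \left(-20\right) = -620$)
$o + n = -620 - 133 = -753$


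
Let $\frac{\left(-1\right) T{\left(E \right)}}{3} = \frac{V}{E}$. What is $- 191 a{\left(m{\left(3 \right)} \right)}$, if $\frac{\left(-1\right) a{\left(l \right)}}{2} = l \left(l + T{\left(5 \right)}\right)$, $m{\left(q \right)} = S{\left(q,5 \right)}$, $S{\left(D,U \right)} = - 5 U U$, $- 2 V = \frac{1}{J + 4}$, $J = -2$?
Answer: $\frac{11923175}{2} \approx 5.9616 \cdot 10^{6}$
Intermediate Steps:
$V = - \frac{1}{4}$ ($V = - \frac{1}{2 \left(-2 + 4\right)} = - \frac{1}{2 \cdot 2} = \left(- \frac{1}{2}\right) \frac{1}{2} = - \frac{1}{4} \approx -0.25$)
$S{\left(D,U \right)} = - 5 U^{2}$
$m{\left(q \right)} = -125$ ($m{\left(q \right)} = - 5 \cdot 5^{2} = \left(-5\right) 25 = -125$)
$T{\left(E \right)} = \frac{3}{4 E}$ ($T{\left(E \right)} = - 3 \left(- \frac{1}{4 E}\right) = \frac{3}{4 E}$)
$a{\left(l \right)} = - 2 l \left(\frac{3}{20} + l\right)$ ($a{\left(l \right)} = - 2 l \left(l + \frac{3}{4 \cdot 5}\right) = - 2 l \left(l + \frac{3}{4} \cdot \frac{1}{5}\right) = - 2 l \left(l + \frac{3}{20}\right) = - 2 l \left(\frac{3}{20} + l\right)$)
$- 191 a{\left(m{\left(3 \right)} \right)} = - 191 \left(\left(- \frac{1}{10}\right) \left(-125\right) \left(3 + 20 \left(-125\right)\right)\right) = - 191 \left(\left(- \frac{1}{10}\right) \left(-125\right) \left(3 - 2500\right)\right) = - 191 \left(\left(- \frac{1}{10}\right) \left(-125\right) \left(-2497\right)\right) = \left(-191\right) \left(- \frac{62425}{2}\right) = \frac{11923175}{2}$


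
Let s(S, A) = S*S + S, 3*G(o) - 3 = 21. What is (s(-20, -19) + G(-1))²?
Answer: 150544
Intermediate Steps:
G(o) = 8 (G(o) = 1 + (⅓)*21 = 1 + 7 = 8)
s(S, A) = S + S² (s(S, A) = S² + S = S + S²)
(s(-20, -19) + G(-1))² = (-20*(1 - 20) + 8)² = (-20*(-19) + 8)² = (380 + 8)² = 388² = 150544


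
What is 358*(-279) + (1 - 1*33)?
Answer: -99914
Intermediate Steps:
358*(-279) + (1 - 1*33) = -99882 + (1 - 33) = -99882 - 32 = -99914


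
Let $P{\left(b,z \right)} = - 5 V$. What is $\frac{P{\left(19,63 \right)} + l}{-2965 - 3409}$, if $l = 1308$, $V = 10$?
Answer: $- \frac{629}{3187} \approx -0.19736$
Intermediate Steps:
$P{\left(b,z \right)} = -50$ ($P{\left(b,z \right)} = \left(-5\right) 10 = -50$)
$\frac{P{\left(19,63 \right)} + l}{-2965 - 3409} = \frac{-50 + 1308}{-2965 - 3409} = \frac{1258}{-6374} = 1258 \left(- \frac{1}{6374}\right) = - \frac{629}{3187}$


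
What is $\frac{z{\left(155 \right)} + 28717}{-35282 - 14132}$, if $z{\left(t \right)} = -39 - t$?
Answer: $- \frac{28523}{49414} \approx -0.57722$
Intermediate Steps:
$\frac{z{\left(155 \right)} + 28717}{-35282 - 14132} = \frac{\left(-39 - 155\right) + 28717}{-35282 - 14132} = \frac{\left(-39 - 155\right) + 28717}{-49414} = \left(-194 + 28717\right) \left(- \frac{1}{49414}\right) = 28523 \left(- \frac{1}{49414}\right) = - \frac{28523}{49414}$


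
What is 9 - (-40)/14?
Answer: 83/7 ≈ 11.857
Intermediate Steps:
9 - (-40)/14 = 9 - 8*(-5/14) = 9 + 20/7 = 83/7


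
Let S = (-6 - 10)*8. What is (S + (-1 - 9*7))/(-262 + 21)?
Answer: 192/241 ≈ 0.79668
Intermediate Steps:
S = -128 (S = -16*8 = -128)
(S + (-1 - 9*7))/(-262 + 21) = (-128 + (-1 - 9*7))/(-262 + 21) = (-128 + (-1 - 63))/(-241) = (-128 - 64)*(-1/241) = -192*(-1/241) = 192/241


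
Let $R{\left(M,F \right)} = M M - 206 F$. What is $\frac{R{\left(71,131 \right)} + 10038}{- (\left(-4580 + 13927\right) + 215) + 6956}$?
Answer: $\frac{11907}{2606} \approx 4.5691$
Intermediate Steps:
$R{\left(M,F \right)} = M^{2} - 206 F$
$\frac{R{\left(71,131 \right)} + 10038}{- (\left(-4580 + 13927\right) + 215) + 6956} = \frac{\left(71^{2} - 26986\right) + 10038}{- (\left(-4580 + 13927\right) + 215) + 6956} = \frac{\left(5041 - 26986\right) + 10038}{- (9347 + 215) + 6956} = \frac{-21945 + 10038}{\left(-1\right) 9562 + 6956} = - \frac{11907}{-9562 + 6956} = - \frac{11907}{-2606} = \left(-11907\right) \left(- \frac{1}{2606}\right) = \frac{11907}{2606}$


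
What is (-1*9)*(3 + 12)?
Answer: -135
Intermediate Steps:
(-1*9)*(3 + 12) = -9*15 = -135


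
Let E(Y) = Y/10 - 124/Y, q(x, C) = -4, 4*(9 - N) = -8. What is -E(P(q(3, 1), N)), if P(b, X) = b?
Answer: -153/5 ≈ -30.600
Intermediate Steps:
N = 11 (N = 9 - 1/4*(-8) = 9 + 2 = 11)
E(Y) = -124/Y + Y/10 (E(Y) = Y*(1/10) - 124/Y = Y/10 - 124/Y = -124/Y + Y/10)
-E(P(q(3, 1), N)) = -(-124/(-4) + (1/10)*(-4)) = -(-124*(-1/4) - 2/5) = -(31 - 2/5) = -1*153/5 = -153/5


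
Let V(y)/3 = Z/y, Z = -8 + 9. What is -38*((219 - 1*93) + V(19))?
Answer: -4794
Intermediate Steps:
Z = 1
V(y) = 3/y (V(y) = 3*(1/y) = 3/y)
-38*((219 - 1*93) + V(19)) = -38*((219 - 1*93) + 3/19) = -38*((219 - 93) + 3*(1/19)) = -38*(126 + 3/19) = -38*2397/19 = -4794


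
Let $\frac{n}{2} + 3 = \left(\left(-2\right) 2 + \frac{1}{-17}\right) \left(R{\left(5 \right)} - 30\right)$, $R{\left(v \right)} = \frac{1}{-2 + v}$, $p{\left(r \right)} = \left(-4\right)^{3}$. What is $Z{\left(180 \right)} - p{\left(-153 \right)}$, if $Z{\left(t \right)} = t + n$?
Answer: $\frac{8140}{17} \approx 478.82$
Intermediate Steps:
$p{\left(r \right)} = -64$
$n = \frac{3992}{17}$ ($n = -6 + 2 \left(\left(-2\right) 2 + \frac{1}{-17}\right) \left(\frac{1}{-2 + 5} - 30\right) = -6 + 2 \left(-4 - \frac{1}{17}\right) \left(\frac{1}{3} - 30\right) = -6 + 2 \left(- \frac{69 \left(\frac{1}{3} - 30\right)}{17}\right) = -6 + 2 \left(\left(- \frac{69}{17}\right) \left(- \frac{89}{3}\right)\right) = -6 + 2 \cdot \frac{2047}{17} = -6 + \frac{4094}{17} = \frac{3992}{17} \approx 234.82$)
$Z{\left(t \right)} = \frac{3992}{17} + t$ ($Z{\left(t \right)} = t + \frac{3992}{17} = \frac{3992}{17} + t$)
$Z{\left(180 \right)} - p{\left(-153 \right)} = \left(\frac{3992}{17} + 180\right) - -64 = \frac{7052}{17} + 64 = \frac{8140}{17}$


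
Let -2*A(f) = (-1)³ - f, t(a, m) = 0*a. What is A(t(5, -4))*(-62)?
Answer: -31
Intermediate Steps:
t(a, m) = 0
A(f) = ½ + f/2 (A(f) = -((-1)³ - f)/2 = -(-1 - f)/2 = ½ + f/2)
A(t(5, -4))*(-62) = (½ + (½)*0)*(-62) = (½ + 0)*(-62) = (½)*(-62) = -31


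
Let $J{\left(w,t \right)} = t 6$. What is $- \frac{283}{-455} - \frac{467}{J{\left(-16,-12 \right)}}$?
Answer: $\frac{232861}{32760} \approx 7.1081$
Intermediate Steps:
$J{\left(w,t \right)} = 6 t$
$- \frac{283}{-455} - \frac{467}{J{\left(-16,-12 \right)}} = - \frac{283}{-455} - \frac{467}{6 \left(-12\right)} = \left(-283\right) \left(- \frac{1}{455}\right) - \frac{467}{-72} = \frac{283}{455} - - \frac{467}{72} = \frac{283}{455} + \frac{467}{72} = \frac{232861}{32760}$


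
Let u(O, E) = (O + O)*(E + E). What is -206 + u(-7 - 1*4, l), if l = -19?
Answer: 630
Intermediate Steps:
u(O, E) = 4*E*O (u(O, E) = (2*O)*(2*E) = 4*E*O)
-206 + u(-7 - 1*4, l) = -206 + 4*(-19)*(-7 - 1*4) = -206 + 4*(-19)*(-7 - 4) = -206 + 4*(-19)*(-11) = -206 + 836 = 630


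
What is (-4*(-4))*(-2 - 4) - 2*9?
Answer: -114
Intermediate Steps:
(-4*(-4))*(-2 - 4) - 2*9 = 16*(-6) - 18 = -96 - 18 = -114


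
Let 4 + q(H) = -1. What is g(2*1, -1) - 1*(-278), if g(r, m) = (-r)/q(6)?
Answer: 1392/5 ≈ 278.40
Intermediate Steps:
q(H) = -5 (q(H) = -4 - 1 = -5)
g(r, m) = r/5 (g(r, m) = -r/(-5) = -r*(-⅕) = r/5)
g(2*1, -1) - 1*(-278) = (2*1)/5 - 1*(-278) = (⅕)*2 + 278 = ⅖ + 278 = 1392/5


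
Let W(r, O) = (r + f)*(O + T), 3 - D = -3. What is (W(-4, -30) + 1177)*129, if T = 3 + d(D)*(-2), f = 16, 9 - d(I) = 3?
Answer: 91461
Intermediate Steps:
D = 6 (D = 3 - 1*(-3) = 3 + 3 = 6)
d(I) = 6 (d(I) = 9 - 1*3 = 9 - 3 = 6)
T = -9 (T = 3 + 6*(-2) = 3 - 12 = -9)
W(r, O) = (-9 + O)*(16 + r) (W(r, O) = (r + 16)*(O - 9) = (16 + r)*(-9 + O) = (-9 + O)*(16 + r))
(W(-4, -30) + 1177)*129 = ((-144 - 9*(-4) + 16*(-30) - 30*(-4)) + 1177)*129 = ((-144 + 36 - 480 + 120) + 1177)*129 = (-468 + 1177)*129 = 709*129 = 91461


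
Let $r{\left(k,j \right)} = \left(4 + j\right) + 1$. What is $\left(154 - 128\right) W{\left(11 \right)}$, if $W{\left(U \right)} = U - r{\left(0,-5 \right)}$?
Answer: $286$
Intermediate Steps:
$r{\left(k,j \right)} = 5 + j$
$W{\left(U \right)} = U$ ($W{\left(U \right)} = U - \left(5 - 5\right) = U - 0 = U + 0 = U$)
$\left(154 - 128\right) W{\left(11 \right)} = \left(154 - 128\right) 11 = 26 \cdot 11 = 286$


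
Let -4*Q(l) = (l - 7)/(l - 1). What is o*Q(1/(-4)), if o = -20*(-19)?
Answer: -551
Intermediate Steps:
Q(l) = -(-7 + l)/(4*(-1 + l)) (Q(l) = -(l - 7)/(4*(l - 1)) = -(-7 + l)/(4*(-1 + l)))
o = 380
o*Q(1/(-4)) = 380*((7 - 1/(-4))/(4*(-1 + 1/(-4)))) = 380*((7 - (-1)/4)/(4*(-1 + 1*(-1/4)))) = 380*((7 - 1*(-1/4))/(4*(-1 - 1/4))) = 380*((7 + 1/4)/(4*(-5/4))) = 380*((1/4)*(-4/5)*(29/4)) = 380*(-29/20) = -551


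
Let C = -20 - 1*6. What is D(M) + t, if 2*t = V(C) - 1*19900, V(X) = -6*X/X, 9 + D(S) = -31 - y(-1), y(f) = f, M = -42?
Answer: -9992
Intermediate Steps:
C = -26 (C = -20 - 6 = -26)
D(S) = -39 (D(S) = -9 + (-31 - 1*(-1)) = -9 + (-31 + 1) = -9 - 30 = -39)
V(X) = -6 (V(X) = -6*1 = -6)
t = -9953 (t = (-6 - 1*19900)/2 = (-6 - 19900)/2 = (½)*(-19906) = -9953)
D(M) + t = -39 - 9953 = -9992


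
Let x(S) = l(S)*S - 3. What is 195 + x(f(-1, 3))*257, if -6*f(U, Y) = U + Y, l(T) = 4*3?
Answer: -1604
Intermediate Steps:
l(T) = 12
f(U, Y) = -U/6 - Y/6 (f(U, Y) = -(U + Y)/6 = -U/6 - Y/6)
x(S) = -3 + 12*S (x(S) = 12*S - 3 = -3 + 12*S)
195 + x(f(-1, 3))*257 = 195 + (-3 + 12*(-⅙*(-1) - ⅙*3))*257 = 195 + (-3 + 12*(⅙ - ½))*257 = 195 + (-3 + 12*(-⅓))*257 = 195 + (-3 - 4)*257 = 195 - 7*257 = 195 - 1799 = -1604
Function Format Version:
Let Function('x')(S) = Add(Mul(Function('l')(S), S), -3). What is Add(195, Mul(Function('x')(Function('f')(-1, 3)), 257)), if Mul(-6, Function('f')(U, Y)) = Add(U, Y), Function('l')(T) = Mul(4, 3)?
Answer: -1604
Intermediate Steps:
Function('l')(T) = 12
Function('f')(U, Y) = Add(Mul(Rational(-1, 6), U), Mul(Rational(-1, 6), Y)) (Function('f')(U, Y) = Mul(Rational(-1, 6), Add(U, Y)) = Add(Mul(Rational(-1, 6), U), Mul(Rational(-1, 6), Y)))
Function('x')(S) = Add(-3, Mul(12, S)) (Function('x')(S) = Add(Mul(12, S), -3) = Add(-3, Mul(12, S)))
Add(195, Mul(Function('x')(Function('f')(-1, 3)), 257)) = Add(195, Mul(Add(-3, Mul(12, Add(Mul(Rational(-1, 6), -1), Mul(Rational(-1, 6), 3)))), 257)) = Add(195, Mul(Add(-3, Mul(12, Add(Rational(1, 6), Rational(-1, 2)))), 257)) = Add(195, Mul(Add(-3, Mul(12, Rational(-1, 3))), 257)) = Add(195, Mul(Add(-3, -4), 257)) = Add(195, Mul(-7, 257)) = Add(195, -1799) = -1604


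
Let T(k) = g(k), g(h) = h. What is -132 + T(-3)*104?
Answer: -444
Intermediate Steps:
T(k) = k
-132 + T(-3)*104 = -132 - 3*104 = -132 - 312 = -444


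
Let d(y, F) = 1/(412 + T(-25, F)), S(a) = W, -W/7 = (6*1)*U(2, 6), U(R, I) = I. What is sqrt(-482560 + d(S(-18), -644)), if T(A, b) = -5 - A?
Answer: I*sqrt(625397757)/36 ≈ 694.67*I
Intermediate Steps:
W = -252 (W = -7*6*1*6 = -42*6 = -7*36 = -252)
S(a) = -252
d(y, F) = 1/432 (d(y, F) = 1/(412 + (-5 - 1*(-25))) = 1/(412 + (-5 + 25)) = 1/(412 + 20) = 1/432)
sqrt(-482560 + d(S(-18), -644)) = sqrt(-482560 + 1/432) = sqrt(-208465919/432) = I*sqrt(625397757)/36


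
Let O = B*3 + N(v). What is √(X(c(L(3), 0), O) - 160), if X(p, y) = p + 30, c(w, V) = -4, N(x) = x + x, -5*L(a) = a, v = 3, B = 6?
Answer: I*√134 ≈ 11.576*I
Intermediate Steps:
L(a) = -a/5
N(x) = 2*x
O = 24 (O = 6*3 + 2*3 = 18 + 6 = 24)
X(p, y) = 30 + p
√(X(c(L(3), 0), O) - 160) = √((30 - 4) - 160) = √(26 - 160) = √(-134) = I*√134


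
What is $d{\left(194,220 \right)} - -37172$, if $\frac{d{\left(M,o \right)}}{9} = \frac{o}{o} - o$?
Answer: $35201$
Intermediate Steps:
$d{\left(M,o \right)} = 9 - 9 o$ ($d{\left(M,o \right)} = 9 \left(\frac{o}{o} - o\right) = 9 \left(1 - o\right) = 9 - 9 o$)
$d{\left(194,220 \right)} - -37172 = \left(9 - 1980\right) - -37172 = \left(9 - 1980\right) + 37172 = -1971 + 37172 = 35201$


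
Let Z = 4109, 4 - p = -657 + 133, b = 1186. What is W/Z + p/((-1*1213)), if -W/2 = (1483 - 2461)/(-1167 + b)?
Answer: -38848860/94700123 ≈ -0.41023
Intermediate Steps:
p = 528 (p = 4 - (-657 + 133) = 4 - 1*(-524) = 4 + 524 = 528)
W = 1956/19 (W = -2*(1483 - 2461)/(-1167 + 1186) = -(-1956)/19 = -2*(-978/19) = 1956/19 ≈ 102.95)
W/Z + p/((-1*1213)) = (1956/19)/4109 + 528/((-1*1213)) = (1956/19)*(1/4109) + 528/(-1213) = 1956/78071 + 528*(-1/1213) = 1956/78071 - 528/1213 = -38848860/94700123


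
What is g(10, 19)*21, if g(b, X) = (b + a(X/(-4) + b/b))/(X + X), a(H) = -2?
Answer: 84/19 ≈ 4.4211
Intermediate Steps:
g(b, X) = (-2 + b)/(2*X) (g(b, X) = (b - 2)/(X + X) = (-2 + b)/((2*X)) = (-2 + b)*(1/(2*X)) = (-2 + b)/(2*X))
g(10, 19)*21 = ((½)*(-2 + 10)/19)*21 = ((½)*(1/19)*8)*21 = (4/19)*21 = 84/19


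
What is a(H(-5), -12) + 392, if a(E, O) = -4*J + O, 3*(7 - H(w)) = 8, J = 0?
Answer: 380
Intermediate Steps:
H(w) = 13/3 (H(w) = 7 - 1/3*8 = 7 - 8/3 = 13/3)
a(E, O) = O (a(E, O) = -4*0 + O = 0 + O = O)
a(H(-5), -12) + 392 = -12 + 392 = 380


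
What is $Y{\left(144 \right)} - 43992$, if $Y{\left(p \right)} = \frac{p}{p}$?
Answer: $-43991$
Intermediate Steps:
$Y{\left(p \right)} = 1$
$Y{\left(144 \right)} - 43992 = 1 - 43992 = -43991$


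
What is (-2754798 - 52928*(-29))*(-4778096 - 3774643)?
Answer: 10433366567754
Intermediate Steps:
(-2754798 - 52928*(-29))*(-4778096 - 3774643) = (-2754798 + 1534912)*(-8552739) = -1219886*(-8552739) = 10433366567754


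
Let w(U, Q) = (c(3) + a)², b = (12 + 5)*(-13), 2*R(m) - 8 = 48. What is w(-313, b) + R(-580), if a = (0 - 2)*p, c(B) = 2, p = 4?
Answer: 64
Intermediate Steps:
R(m) = 28 (R(m) = 4 + (½)*48 = 4 + 24 = 28)
b = -221 (b = 17*(-13) = -221)
a = -8 (a = (0 - 2)*4 = -2*4 = -8)
w(U, Q) = 36 (w(U, Q) = (2 - 8)² = (-6)² = 36)
w(-313, b) + R(-580) = 36 + 28 = 64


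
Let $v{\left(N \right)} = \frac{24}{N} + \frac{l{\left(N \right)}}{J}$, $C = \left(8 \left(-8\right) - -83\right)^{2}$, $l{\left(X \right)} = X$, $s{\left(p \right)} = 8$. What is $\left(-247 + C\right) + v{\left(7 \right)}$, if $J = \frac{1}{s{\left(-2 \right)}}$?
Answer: $\frac{1214}{7} \approx 173.43$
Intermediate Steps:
$C = 361$ ($C = \left(-64 + 83\right)^{2} = 19^{2} = 361$)
$J = \frac{1}{8} \approx 0.125$
$v{\left(N \right)} = 8 N + \frac{24}{N}$ ($v{\left(N \right)} = \frac{24}{N} + N \frac{1}{\frac{1}{8}} = \frac{24}{N} + N 8 = \frac{24}{N} + 8 N = 8 N + \frac{24}{N}$)
$\left(-247 + C\right) + v{\left(7 \right)} = \left(-247 + 361\right) + \left(8 \cdot 7 + \frac{24}{7}\right) = 114 + \left(56 + 24 \cdot \frac{1}{7}\right) = 114 + \left(56 + \frac{24}{7}\right) = 114 + \frac{416}{7} = \frac{1214}{7}$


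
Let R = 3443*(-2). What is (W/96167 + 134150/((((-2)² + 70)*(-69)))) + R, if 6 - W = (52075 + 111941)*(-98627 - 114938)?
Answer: 87729618475927/245514351 ≈ 3.5733e+5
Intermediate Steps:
W = 35028077046 (W = 6 - (52075 + 111941)*(-98627 - 114938) = 6 - 164016*(-213565) = 6 - 1*(-35028077040) = 6 + 35028077040 = 35028077046)
R = -6886
(W/96167 + 134150/((((-2)² + 70)*(-69)))) + R = (35028077046/96167 + 134150/((((-2)² + 70)*(-69)))) - 6886 = (35028077046*(1/96167) + 134150/(((4 + 70)*(-69)))) - 6886 = (35028077046/96167 + 134150/((74*(-69)))) - 6886 = (35028077046/96167 + 134150/(-5106)) - 6886 = (35028077046/96167 + 134150*(-1/5106)) - 6886 = (35028077046/96167 - 67075/2553) - 6886 = 89420230296913/245514351 - 6886 = 87729618475927/245514351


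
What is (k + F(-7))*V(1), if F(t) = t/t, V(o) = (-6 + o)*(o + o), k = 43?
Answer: -440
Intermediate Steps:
V(o) = 2*o*(-6 + o) (V(o) = (-6 + o)*(2*o) = 2*o*(-6 + o))
F(t) = 1
(k + F(-7))*V(1) = (43 + 1)*(2*1*(-6 + 1)) = 44*(2*1*(-5)) = 44*(-10) = -440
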